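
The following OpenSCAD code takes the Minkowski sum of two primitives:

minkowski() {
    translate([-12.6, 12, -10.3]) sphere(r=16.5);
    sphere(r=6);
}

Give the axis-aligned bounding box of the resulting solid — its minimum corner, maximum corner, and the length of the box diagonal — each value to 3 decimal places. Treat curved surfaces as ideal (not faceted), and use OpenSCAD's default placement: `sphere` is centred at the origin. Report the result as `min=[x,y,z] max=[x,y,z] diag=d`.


A = translate([-12.6, 12, -10.3]) sphere(r=16.5) → bbox [-29.1,-4.5,-26.8] .. [3.9,28.5,6.2]
B = sphere(r=6) → bbox [-6,-6,-6] .. [6,6,6]
lo = A.lo+B.lo = [-29.1-6, -4.5-6, -26.8-6] = [-35.100,-10.500,-32.800]
hi = A.hi+B.hi = [3.9+6, 28.5+6, 6.2+6] = [9.900,34.500,12.200]
diag = √(45²+45²+45²) = √6075 = 77.942

min=[-35.100,-10.500,-32.800] max=[9.900,34.500,12.200] diag=77.942


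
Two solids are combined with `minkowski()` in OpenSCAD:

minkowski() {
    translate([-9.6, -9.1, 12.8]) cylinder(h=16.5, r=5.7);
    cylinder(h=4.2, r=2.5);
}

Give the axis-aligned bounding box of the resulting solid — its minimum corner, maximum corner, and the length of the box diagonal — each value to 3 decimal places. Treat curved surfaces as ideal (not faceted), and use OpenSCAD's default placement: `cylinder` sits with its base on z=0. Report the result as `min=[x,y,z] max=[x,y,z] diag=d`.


A = translate([-9.6, -9.1, 12.8]) cylinder(h=16.5, r=5.7) → bbox [-15.3,-14.8,12.8] .. [-3.9,-3.4,29.3]
B = cylinder(h=4.2, r=2.5) → bbox [-2.5,-2.5,0] .. [2.5,2.5,4.2]
lo = A.lo+B.lo = [-15.3-2.5, -14.8-2.5, 12.8+0] = [-17.800,-17.300,12.800]
hi = A.hi+B.hi = [-3.9+2.5, -3.4+2.5, 29.3+4.2] = [-1.400,-0.900,33.500]
diag = √(16.4²+16.4²+20.7²) = √966.41 = 31.087

min=[-17.800,-17.300,12.800] max=[-1.400,-0.900,33.500] diag=31.087


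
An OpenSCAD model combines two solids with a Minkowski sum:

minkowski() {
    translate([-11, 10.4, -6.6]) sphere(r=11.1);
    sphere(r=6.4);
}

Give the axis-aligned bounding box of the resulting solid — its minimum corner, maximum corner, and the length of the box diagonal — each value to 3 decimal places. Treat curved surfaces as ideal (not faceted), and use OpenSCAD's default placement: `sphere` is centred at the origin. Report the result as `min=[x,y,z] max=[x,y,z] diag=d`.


A = translate([-11, 10.4, -6.6]) sphere(r=11.1) → bbox [-22.1,-0.7,-17.7] .. [0.1,21.5,4.5]
B = sphere(r=6.4) → bbox [-6.4,-6.4,-6.4] .. [6.4,6.4,6.4]
lo = A.lo+B.lo = [-22.1-6.4, -0.7-6.4, -17.7-6.4] = [-28.500,-7.100,-24.100]
hi = A.hi+B.hi = [0.1+6.4, 21.5+6.4, 4.5+6.4] = [6.500,27.900,10.900]
diag = √(35²+35²+35²) = √3675 = 60.622

min=[-28.500,-7.100,-24.100] max=[6.500,27.900,10.900] diag=60.622


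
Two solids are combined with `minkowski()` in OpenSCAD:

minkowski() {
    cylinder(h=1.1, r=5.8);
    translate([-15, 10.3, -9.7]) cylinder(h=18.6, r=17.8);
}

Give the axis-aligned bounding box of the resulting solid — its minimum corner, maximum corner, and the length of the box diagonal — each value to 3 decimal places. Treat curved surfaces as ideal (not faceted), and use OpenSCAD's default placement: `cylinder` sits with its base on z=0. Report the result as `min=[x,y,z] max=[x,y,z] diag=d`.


A = translate([-15, 10.3, -9.7]) cylinder(h=18.6, r=17.8) → bbox [-32.8,-7.5,-9.7] .. [2.8,28.1,8.9]
B = cylinder(h=1.1, r=5.8) → bbox [-5.8,-5.8,0] .. [5.8,5.8,1.1]
lo = A.lo+B.lo = [-32.8-5.8, -7.5-5.8, -9.7+0] = [-38.600,-13.300,-9.700]
hi = A.hi+B.hi = [2.8+5.8, 28.1+5.8, 8.9+1.1] = [8.600,33.900,10.000]
diag = √(47.2²+47.2²+19.7²) = √4843.77 = 69.597

min=[-38.600,-13.300,-9.700] max=[8.600,33.900,10.000] diag=69.597


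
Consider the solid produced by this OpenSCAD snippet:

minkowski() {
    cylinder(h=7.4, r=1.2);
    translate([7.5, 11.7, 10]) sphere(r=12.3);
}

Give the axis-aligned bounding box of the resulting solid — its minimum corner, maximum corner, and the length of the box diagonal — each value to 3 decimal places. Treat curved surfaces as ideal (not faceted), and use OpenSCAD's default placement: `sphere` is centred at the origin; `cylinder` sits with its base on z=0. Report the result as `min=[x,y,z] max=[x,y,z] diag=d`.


A = translate([7.5, 11.7, 10]) sphere(r=12.3) → bbox [-4.8,-0.6,-2.3] .. [19.8,24,22.3]
B = cylinder(h=7.4, r=1.2) → bbox [-1.2,-1.2,0] .. [1.2,1.2,7.4]
lo = A.lo+B.lo = [-4.8-1.2, -0.6-1.2, -2.3+0] = [-6.000,-1.800,-2.300]
hi = A.hi+B.hi = [19.8+1.2, 24+1.2, 22.3+7.4] = [21.000,25.200,29.700]
diag = √(27²+27²+32²) = √2482 = 49.820

min=[-6.000,-1.800,-2.300] max=[21.000,25.200,29.700] diag=49.820


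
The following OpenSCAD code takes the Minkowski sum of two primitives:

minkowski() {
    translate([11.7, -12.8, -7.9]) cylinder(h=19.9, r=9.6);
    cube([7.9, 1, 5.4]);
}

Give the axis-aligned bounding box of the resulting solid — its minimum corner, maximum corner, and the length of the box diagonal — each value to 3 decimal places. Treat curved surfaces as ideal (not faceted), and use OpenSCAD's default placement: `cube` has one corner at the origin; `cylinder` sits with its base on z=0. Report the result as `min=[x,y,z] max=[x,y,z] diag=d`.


A = translate([11.7, -12.8, -7.9]) cylinder(h=19.9, r=9.6) → bbox [2.1,-22.4,-7.9] .. [21.3,-3.2,12]
B = cube([7.9, 1, 5.4]) → bbox [0,0,0] .. [7.9,1,5.4]
lo = A.lo+B.lo = [2.1+0, -22.4+0, -7.9+0] = [2.100,-22.400,-7.900]
hi = A.hi+B.hi = [21.3+7.9, -3.2+1, 12+5.4] = [29.200,-2.200,17.400]
diag = √(27.1²+20.2²+25.3²) = √1782.54 = 42.220

min=[2.100,-22.400,-7.900] max=[29.200,-2.200,17.400] diag=42.220


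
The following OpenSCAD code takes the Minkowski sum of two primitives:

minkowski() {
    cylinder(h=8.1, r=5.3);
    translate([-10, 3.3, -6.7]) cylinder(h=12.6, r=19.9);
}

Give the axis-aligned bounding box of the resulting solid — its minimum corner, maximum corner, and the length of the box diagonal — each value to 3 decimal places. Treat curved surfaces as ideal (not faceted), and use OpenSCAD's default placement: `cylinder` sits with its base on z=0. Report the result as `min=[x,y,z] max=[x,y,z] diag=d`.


A = translate([-10, 3.3, -6.7]) cylinder(h=12.6, r=19.9) → bbox [-29.9,-16.6,-6.7] .. [9.9,23.2,5.9]
B = cylinder(h=8.1, r=5.3) → bbox [-5.3,-5.3,0] .. [5.3,5.3,8.1]
lo = A.lo+B.lo = [-29.9-5.3, -16.6-5.3, -6.7+0] = [-35.200,-21.900,-6.700]
hi = A.hi+B.hi = [9.9+5.3, 23.2+5.3, 5.9+8.1] = [15.200,28.500,14.000]
diag = √(50.4²+50.4²+20.7²) = √5508.81 = 74.221

min=[-35.200,-21.900,-6.700] max=[15.200,28.500,14.000] diag=74.221


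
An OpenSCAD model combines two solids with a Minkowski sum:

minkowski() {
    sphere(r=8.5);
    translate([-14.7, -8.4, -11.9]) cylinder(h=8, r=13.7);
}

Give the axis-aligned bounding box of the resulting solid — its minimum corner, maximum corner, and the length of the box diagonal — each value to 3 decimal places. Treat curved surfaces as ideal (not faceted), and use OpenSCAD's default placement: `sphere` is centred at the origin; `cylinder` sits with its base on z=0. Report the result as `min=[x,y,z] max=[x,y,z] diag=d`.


min=[-36.900,-30.600,-20.400] max=[7.500,13.800,4.600] diag=67.585

A = translate([-14.7, -8.4, -11.9]) cylinder(h=8, r=13.7) → bbox [-28.4,-22.1,-11.9] .. [-1,5.3,-3.9]
B = sphere(r=8.5) → bbox [-8.5,-8.5,-8.5] .. [8.5,8.5,8.5]
lo = A.lo+B.lo = [-28.4-8.5, -22.1-8.5, -11.9-8.5] = [-36.900,-30.600,-20.400]
hi = A.hi+B.hi = [-1+8.5, 5.3+8.5, -3.9+8.5] = [7.500,13.800,4.600]
diag = √(44.4²+44.4²+25²) = √4567.72 = 67.585


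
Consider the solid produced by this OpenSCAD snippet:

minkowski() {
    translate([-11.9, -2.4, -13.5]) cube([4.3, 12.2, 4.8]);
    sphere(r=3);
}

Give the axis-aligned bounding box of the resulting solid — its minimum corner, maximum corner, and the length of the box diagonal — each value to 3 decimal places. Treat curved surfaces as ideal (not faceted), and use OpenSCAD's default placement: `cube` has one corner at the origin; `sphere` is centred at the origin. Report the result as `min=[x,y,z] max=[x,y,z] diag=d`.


min=[-14.900,-5.400,-16.500] max=[-4.600,12.800,-5.700] diag=23.537

A = translate([-11.9, -2.4, -13.5]) cube([4.3, 12.2, 4.8]) → bbox [-11.9,-2.4,-13.5] .. [-7.6,9.8,-8.7]
B = sphere(r=3) → bbox [-3,-3,-3] .. [3,3,3]
lo = A.lo+B.lo = [-11.9-3, -2.4-3, -13.5-3] = [-14.900,-5.400,-16.500]
hi = A.hi+B.hi = [-7.6+3, 9.8+3, -8.7+3] = [-4.600,12.800,-5.700]
diag = √(10.3²+18.2²+10.8²) = √553.97 = 23.537


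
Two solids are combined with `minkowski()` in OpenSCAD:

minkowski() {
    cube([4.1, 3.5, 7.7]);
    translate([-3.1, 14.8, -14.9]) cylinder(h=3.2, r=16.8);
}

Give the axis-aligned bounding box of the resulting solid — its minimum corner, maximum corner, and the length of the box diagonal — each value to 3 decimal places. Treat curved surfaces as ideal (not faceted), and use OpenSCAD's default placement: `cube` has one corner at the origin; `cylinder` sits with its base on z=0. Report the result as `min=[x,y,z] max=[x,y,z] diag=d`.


min=[-19.900,-2.000,-14.900] max=[17.800,35.100,-4.000] diag=54.005

A = translate([-3.1, 14.8, -14.9]) cylinder(h=3.2, r=16.8) → bbox [-19.9,-2,-14.9] .. [13.7,31.6,-11.7]
B = cube([4.1, 3.5, 7.7]) → bbox [0,0,0] .. [4.1,3.5,7.7]
lo = A.lo+B.lo = [-19.9+0, -2+0, -14.9+0] = [-19.900,-2.000,-14.900]
hi = A.hi+B.hi = [13.7+4.1, 31.6+3.5, -11.7+7.7] = [17.800,35.100,-4.000]
diag = √(37.7²+37.1²+10.9²) = √2916.51 = 54.005


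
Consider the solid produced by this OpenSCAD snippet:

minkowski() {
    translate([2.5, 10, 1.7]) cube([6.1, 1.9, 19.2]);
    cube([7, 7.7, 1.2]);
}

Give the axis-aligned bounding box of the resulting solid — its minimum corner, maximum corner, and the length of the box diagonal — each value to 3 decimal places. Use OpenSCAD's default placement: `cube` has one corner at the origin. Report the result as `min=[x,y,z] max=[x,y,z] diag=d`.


min=[2.500,10.000,1.700] max=[15.600,19.600,22.100] diag=26.075

A = translate([2.5, 10, 1.7]) cube([6.1, 1.9, 19.2]) → bbox [2.5,10,1.7] .. [8.6,11.9,20.9]
B = cube([7, 7.7, 1.2]) → bbox [0,0,0] .. [7,7.7,1.2]
lo = A.lo+B.lo = [2.5+0, 10+0, 1.7+0] = [2.500,10.000,1.700]
hi = A.hi+B.hi = [8.6+7, 11.9+7.7, 20.9+1.2] = [15.600,19.600,22.100]
diag = √(13.1²+9.6²+20.4²) = √679.93 = 26.075


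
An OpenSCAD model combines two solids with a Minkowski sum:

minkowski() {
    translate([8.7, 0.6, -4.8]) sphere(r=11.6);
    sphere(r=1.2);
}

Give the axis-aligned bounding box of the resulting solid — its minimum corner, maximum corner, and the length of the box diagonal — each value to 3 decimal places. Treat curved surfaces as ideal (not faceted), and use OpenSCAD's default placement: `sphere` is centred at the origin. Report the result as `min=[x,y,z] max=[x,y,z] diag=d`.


A = translate([8.7, 0.6, -4.8]) sphere(r=11.6) → bbox [-2.9,-11,-16.4] .. [20.3,12.2,6.8]
B = sphere(r=1.2) → bbox [-1.2,-1.2,-1.2] .. [1.2,1.2,1.2]
lo = A.lo+B.lo = [-2.9-1.2, -11-1.2, -16.4-1.2] = [-4.100,-12.200,-17.600]
hi = A.hi+B.hi = [20.3+1.2, 12.2+1.2, 6.8+1.2] = [21.500,13.400,8.000]
diag = √(25.6²+25.6²+25.6²) = √1966.08 = 44.341

min=[-4.100,-12.200,-17.600] max=[21.500,13.400,8.000] diag=44.341


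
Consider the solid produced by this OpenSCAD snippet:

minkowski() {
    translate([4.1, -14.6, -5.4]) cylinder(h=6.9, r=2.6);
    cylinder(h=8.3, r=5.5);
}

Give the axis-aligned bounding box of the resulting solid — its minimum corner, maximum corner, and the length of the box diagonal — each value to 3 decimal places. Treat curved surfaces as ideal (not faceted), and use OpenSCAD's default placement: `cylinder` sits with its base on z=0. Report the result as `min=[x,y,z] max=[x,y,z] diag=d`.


A = translate([4.1, -14.6, -5.4]) cylinder(h=6.9, r=2.6) → bbox [1.5,-17.2,-5.4] .. [6.7,-12,1.5]
B = cylinder(h=8.3, r=5.5) → bbox [-5.5,-5.5,0] .. [5.5,5.5,8.3]
lo = A.lo+B.lo = [1.5-5.5, -17.2-5.5, -5.4+0] = [-4.000,-22.700,-5.400]
hi = A.hi+B.hi = [6.7+5.5, -12+5.5, 1.5+8.3] = [12.200,-6.500,9.800]
diag = √(16.2²+16.2²+15.2²) = √755.92 = 27.494

min=[-4.000,-22.700,-5.400] max=[12.200,-6.500,9.800] diag=27.494


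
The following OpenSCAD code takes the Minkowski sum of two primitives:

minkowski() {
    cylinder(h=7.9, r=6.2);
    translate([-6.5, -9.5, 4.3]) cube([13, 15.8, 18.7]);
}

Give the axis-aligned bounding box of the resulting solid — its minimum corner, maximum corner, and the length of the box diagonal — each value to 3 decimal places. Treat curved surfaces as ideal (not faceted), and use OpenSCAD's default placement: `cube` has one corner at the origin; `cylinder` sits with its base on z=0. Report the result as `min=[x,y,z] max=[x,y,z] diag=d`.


min=[-12.700,-15.700,4.300] max=[12.700,12.500,30.900] diag=46.346

A = translate([-6.5, -9.5, 4.3]) cube([13, 15.8, 18.7]) → bbox [-6.5,-9.5,4.3] .. [6.5,6.3,23]
B = cylinder(h=7.9, r=6.2) → bbox [-6.2,-6.2,0] .. [6.2,6.2,7.9]
lo = A.lo+B.lo = [-6.5-6.2, -9.5-6.2, 4.3+0] = [-12.700,-15.700,4.300]
hi = A.hi+B.hi = [6.5+6.2, 6.3+6.2, 23+7.9] = [12.700,12.500,30.900]
diag = √(25.4²+28.2²+26.6²) = √2147.96 = 46.346


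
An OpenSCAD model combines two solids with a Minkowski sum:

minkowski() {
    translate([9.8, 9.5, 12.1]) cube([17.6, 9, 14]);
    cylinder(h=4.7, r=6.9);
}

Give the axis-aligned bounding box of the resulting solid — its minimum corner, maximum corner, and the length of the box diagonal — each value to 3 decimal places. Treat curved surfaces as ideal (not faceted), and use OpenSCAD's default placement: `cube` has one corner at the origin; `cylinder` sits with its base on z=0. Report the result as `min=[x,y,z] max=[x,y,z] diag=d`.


A = translate([9.8, 9.5, 12.1]) cube([17.6, 9, 14]) → bbox [9.8,9.5,12.1] .. [27.4,18.5,26.1]
B = cylinder(h=4.7, r=6.9) → bbox [-6.9,-6.9,0] .. [6.9,6.9,4.7]
lo = A.lo+B.lo = [9.8-6.9, 9.5-6.9, 12.1+0] = [2.900,2.600,12.100]
hi = A.hi+B.hi = [27.4+6.9, 18.5+6.9, 26.1+4.7] = [34.300,25.400,30.800]
diag = √(31.4²+22.8²+18.7²) = √1855.49 = 43.075

min=[2.900,2.600,12.100] max=[34.300,25.400,30.800] diag=43.075


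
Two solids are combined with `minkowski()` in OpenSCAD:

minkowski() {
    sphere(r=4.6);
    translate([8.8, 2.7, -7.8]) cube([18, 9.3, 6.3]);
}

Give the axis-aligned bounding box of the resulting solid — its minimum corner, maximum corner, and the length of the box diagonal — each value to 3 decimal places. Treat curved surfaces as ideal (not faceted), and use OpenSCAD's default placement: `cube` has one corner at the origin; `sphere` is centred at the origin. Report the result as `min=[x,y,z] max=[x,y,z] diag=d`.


A = translate([8.8, 2.7, -7.8]) cube([18, 9.3, 6.3]) → bbox [8.8,2.7,-7.8] .. [26.8,12,-1.5]
B = sphere(r=4.6) → bbox [-4.6,-4.6,-4.6] .. [4.6,4.6,4.6]
lo = A.lo+B.lo = [8.8-4.6, 2.7-4.6, -7.8-4.6] = [4.200,-1.900,-12.400]
hi = A.hi+B.hi = [26.8+4.6, 12+4.6, -1.5+4.6] = [31.400,16.600,3.100]
diag = √(27.2²+18.5²+15.5²) = √1322.34 = 36.364

min=[4.200,-1.900,-12.400] max=[31.400,16.600,3.100] diag=36.364


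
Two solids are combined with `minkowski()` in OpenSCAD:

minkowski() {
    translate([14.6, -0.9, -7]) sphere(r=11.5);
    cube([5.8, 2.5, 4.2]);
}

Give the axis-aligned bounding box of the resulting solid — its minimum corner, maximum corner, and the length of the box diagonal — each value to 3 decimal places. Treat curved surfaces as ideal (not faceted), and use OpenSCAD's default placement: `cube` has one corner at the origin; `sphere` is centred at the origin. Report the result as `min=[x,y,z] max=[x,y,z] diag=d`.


min=[3.100,-12.400,-18.500] max=[31.900,13.100,8.700] diag=47.112

A = translate([14.6, -0.9, -7]) sphere(r=11.5) → bbox [3.1,-12.4,-18.5] .. [26.1,10.6,4.5]
B = cube([5.8, 2.5, 4.2]) → bbox [0,0,0] .. [5.8,2.5,4.2]
lo = A.lo+B.lo = [3.1+0, -12.4+0, -18.5+0] = [3.100,-12.400,-18.500]
hi = A.hi+B.hi = [26.1+5.8, 10.6+2.5, 4.5+4.2] = [31.900,13.100,8.700]
diag = √(28.8²+25.5²+27.2²) = √2219.53 = 47.112


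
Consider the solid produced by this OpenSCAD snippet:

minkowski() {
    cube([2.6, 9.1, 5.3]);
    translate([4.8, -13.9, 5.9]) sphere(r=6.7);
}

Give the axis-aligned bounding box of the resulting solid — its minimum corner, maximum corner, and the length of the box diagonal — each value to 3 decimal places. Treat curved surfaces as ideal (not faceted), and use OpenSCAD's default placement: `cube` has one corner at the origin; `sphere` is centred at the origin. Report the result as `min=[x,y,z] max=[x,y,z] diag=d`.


min=[-1.900,-20.600,-0.800] max=[14.100,1.900,17.900] diag=33.346

A = translate([4.8, -13.9, 5.9]) sphere(r=6.7) → bbox [-1.9,-20.6,-0.8] .. [11.5,-7.2,12.6]
B = cube([2.6, 9.1, 5.3]) → bbox [0,0,0] .. [2.6,9.1,5.3]
lo = A.lo+B.lo = [-1.9+0, -20.6+0, -0.8+0] = [-1.900,-20.600,-0.800]
hi = A.hi+B.hi = [11.5+2.6, -7.2+9.1, 12.6+5.3] = [14.100,1.900,17.900]
diag = √(16²+22.5²+18.7²) = √1111.94 = 33.346


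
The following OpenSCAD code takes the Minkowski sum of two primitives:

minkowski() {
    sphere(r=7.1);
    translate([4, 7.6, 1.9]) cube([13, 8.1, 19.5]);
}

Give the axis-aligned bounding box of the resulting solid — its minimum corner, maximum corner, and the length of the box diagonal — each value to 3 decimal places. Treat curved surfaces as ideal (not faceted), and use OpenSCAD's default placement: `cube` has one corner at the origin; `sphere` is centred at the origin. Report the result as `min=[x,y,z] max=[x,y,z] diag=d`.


min=[-3.100,0.500,-5.200] max=[24.100,22.800,28.500] diag=48.712

A = translate([4, 7.6, 1.9]) cube([13, 8.1, 19.5]) → bbox [4,7.6,1.9] .. [17,15.7,21.4]
B = sphere(r=7.1) → bbox [-7.1,-7.1,-7.1] .. [7.1,7.1,7.1]
lo = A.lo+B.lo = [4-7.1, 7.6-7.1, 1.9-7.1] = [-3.100,0.500,-5.200]
hi = A.hi+B.hi = [17+7.1, 15.7+7.1, 21.4+7.1] = [24.100,22.800,28.500]
diag = √(27.2²+22.3²+33.7²) = √2372.82 = 48.712


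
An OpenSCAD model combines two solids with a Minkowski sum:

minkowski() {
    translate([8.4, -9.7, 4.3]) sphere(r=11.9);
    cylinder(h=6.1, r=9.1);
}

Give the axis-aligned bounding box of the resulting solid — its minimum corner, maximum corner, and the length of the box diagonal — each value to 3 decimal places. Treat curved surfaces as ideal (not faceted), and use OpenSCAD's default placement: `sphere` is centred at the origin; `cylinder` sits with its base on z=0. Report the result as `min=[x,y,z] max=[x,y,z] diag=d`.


A = translate([8.4, -9.7, 4.3]) sphere(r=11.9) → bbox [-3.5,-21.6,-7.6] .. [20.3,2.2,16.2]
B = cylinder(h=6.1, r=9.1) → bbox [-9.1,-9.1,0] .. [9.1,9.1,6.1]
lo = A.lo+B.lo = [-3.5-9.1, -21.6-9.1, -7.6+0] = [-12.600,-30.700,-7.600]
hi = A.hi+B.hi = [20.3+9.1, 2.2+9.1, 16.2+6.1] = [29.400,11.300,22.300]
diag = √(42²+42²+29.9²) = √4422.01 = 66.498

min=[-12.600,-30.700,-7.600] max=[29.400,11.300,22.300] diag=66.498


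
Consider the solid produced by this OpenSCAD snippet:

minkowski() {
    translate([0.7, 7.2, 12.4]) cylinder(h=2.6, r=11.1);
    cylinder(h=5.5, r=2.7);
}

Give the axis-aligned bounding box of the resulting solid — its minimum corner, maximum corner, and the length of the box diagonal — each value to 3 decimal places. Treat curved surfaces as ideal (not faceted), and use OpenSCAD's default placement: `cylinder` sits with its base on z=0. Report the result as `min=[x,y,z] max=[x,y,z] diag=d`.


A = translate([0.7, 7.2, 12.4]) cylinder(h=2.6, r=11.1) → bbox [-10.4,-3.9,12.4] .. [11.8,18.3,15]
B = cylinder(h=5.5, r=2.7) → bbox [-2.7,-2.7,0] .. [2.7,2.7,5.5]
lo = A.lo+B.lo = [-10.4-2.7, -3.9-2.7, 12.4+0] = [-13.100,-6.600,12.400]
hi = A.hi+B.hi = [11.8+2.7, 18.3+2.7, 15+5.5] = [14.500,21.000,20.500]
diag = √(27.6²+27.6²+8.1²) = √1589.13 = 39.864

min=[-13.100,-6.600,12.400] max=[14.500,21.000,20.500] diag=39.864


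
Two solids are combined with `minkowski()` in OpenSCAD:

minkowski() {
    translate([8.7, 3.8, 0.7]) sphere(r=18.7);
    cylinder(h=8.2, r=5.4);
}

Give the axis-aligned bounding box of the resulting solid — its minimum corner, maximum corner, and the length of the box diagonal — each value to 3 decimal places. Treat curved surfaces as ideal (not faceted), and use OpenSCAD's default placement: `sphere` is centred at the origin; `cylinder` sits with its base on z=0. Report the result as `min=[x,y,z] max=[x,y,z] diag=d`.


A = translate([8.7, 3.8, 0.7]) sphere(r=18.7) → bbox [-10,-14.9,-18] .. [27.4,22.5,19.4]
B = cylinder(h=8.2, r=5.4) → bbox [-5.4,-5.4,0] .. [5.4,5.4,8.2]
lo = A.lo+B.lo = [-10-5.4, -14.9-5.4, -18+0] = [-15.400,-20.300,-18.000]
hi = A.hi+B.hi = [27.4+5.4, 22.5+5.4, 19.4+8.2] = [32.800,27.900,27.600]
diag = √(48.2²+48.2²+45.6²) = √6725.84 = 82.011

min=[-15.400,-20.300,-18.000] max=[32.800,27.900,27.600] diag=82.011


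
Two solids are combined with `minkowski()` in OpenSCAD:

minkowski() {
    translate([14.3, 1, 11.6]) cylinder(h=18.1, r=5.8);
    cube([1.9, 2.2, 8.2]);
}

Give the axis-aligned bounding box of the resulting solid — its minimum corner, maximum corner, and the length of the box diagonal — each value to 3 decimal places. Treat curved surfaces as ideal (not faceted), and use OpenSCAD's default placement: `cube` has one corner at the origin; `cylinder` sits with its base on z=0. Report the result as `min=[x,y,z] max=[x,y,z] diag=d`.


min=[8.500,-4.800,11.600] max=[22.000,9.000,37.900] diag=32.625

A = translate([14.3, 1, 11.6]) cylinder(h=18.1, r=5.8) → bbox [8.5,-4.8,11.6] .. [20.1,6.8,29.7]
B = cube([1.9, 2.2, 8.2]) → bbox [0,0,0] .. [1.9,2.2,8.2]
lo = A.lo+B.lo = [8.5+0, -4.8+0, 11.6+0] = [8.500,-4.800,11.600]
hi = A.hi+B.hi = [20.1+1.9, 6.8+2.2, 29.7+8.2] = [22.000,9.000,37.900]
diag = √(13.5²+13.8²+26.3²) = √1064.38 = 32.625


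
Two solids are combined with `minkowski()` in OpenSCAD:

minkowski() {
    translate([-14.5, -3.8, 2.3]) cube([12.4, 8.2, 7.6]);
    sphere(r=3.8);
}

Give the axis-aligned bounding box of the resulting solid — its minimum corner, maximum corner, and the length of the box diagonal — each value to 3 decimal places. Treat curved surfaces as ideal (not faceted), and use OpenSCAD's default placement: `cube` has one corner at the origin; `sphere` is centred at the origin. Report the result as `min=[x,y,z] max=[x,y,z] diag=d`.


A = translate([-14.5, -3.8, 2.3]) cube([12.4, 8.2, 7.6]) → bbox [-14.5,-3.8,2.3] .. [-2.1,4.4,9.9]
B = sphere(r=3.8) → bbox [-3.8,-3.8,-3.8] .. [3.8,3.8,3.8]
lo = A.lo+B.lo = [-14.5-3.8, -3.8-3.8, 2.3-3.8] = [-18.300,-7.600,-1.500]
hi = A.hi+B.hi = [-2.1+3.8, 4.4+3.8, 9.9+3.8] = [1.700,8.200,13.700]
diag = √(20²+15.8²+15.2²) = √880.68 = 29.676

min=[-18.300,-7.600,-1.500] max=[1.700,8.200,13.700] diag=29.676


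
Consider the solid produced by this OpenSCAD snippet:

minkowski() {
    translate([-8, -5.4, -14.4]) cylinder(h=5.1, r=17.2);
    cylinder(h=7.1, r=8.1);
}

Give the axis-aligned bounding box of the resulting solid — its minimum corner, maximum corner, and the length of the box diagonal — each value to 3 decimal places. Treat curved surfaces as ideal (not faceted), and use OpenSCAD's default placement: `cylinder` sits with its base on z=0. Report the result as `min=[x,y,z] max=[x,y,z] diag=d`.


min=[-33.300,-30.700,-14.400] max=[17.300,19.900,-2.200] diag=72.592

A = translate([-8, -5.4, -14.4]) cylinder(h=5.1, r=17.2) → bbox [-25.2,-22.6,-14.4] .. [9.2,11.8,-9.3]
B = cylinder(h=7.1, r=8.1) → bbox [-8.1,-8.1,0] .. [8.1,8.1,7.1]
lo = A.lo+B.lo = [-25.2-8.1, -22.6-8.1, -14.4+0] = [-33.300,-30.700,-14.400]
hi = A.hi+B.hi = [9.2+8.1, 11.8+8.1, -9.3+7.1] = [17.300,19.900,-2.200]
diag = √(50.6²+50.6²+12.2²) = √5269.56 = 72.592


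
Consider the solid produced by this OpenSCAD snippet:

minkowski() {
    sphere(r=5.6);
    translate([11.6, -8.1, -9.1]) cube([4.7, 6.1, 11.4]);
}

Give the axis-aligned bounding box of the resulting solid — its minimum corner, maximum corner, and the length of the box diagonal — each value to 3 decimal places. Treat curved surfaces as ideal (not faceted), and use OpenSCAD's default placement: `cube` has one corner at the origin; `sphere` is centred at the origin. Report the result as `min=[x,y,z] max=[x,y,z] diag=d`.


A = translate([11.6, -8.1, -9.1]) cube([4.7, 6.1, 11.4]) → bbox [11.6,-8.1,-9.1] .. [16.3,-2,2.3]
B = sphere(r=5.6) → bbox [-5.6,-5.6,-5.6] .. [5.6,5.6,5.6]
lo = A.lo+B.lo = [11.6-5.6, -8.1-5.6, -9.1-5.6] = [6.000,-13.700,-14.700]
hi = A.hi+B.hi = [16.3+5.6, -2+5.6, 2.3+5.6] = [21.900,3.600,7.900]
diag = √(15.9²+17.3²+22.6²) = √1062.86 = 32.602

min=[6.000,-13.700,-14.700] max=[21.900,3.600,7.900] diag=32.602


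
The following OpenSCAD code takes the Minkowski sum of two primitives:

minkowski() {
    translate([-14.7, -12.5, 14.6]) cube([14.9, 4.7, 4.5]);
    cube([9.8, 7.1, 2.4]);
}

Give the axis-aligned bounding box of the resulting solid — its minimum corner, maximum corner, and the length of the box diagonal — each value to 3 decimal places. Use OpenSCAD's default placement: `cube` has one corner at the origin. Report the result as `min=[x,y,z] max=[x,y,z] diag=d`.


min=[-14.700,-12.500,14.600] max=[10.000,-0.700,21.500] diag=28.230

A = translate([-14.7, -12.5, 14.6]) cube([14.9, 4.7, 4.5]) → bbox [-14.7,-12.5,14.6] .. [0.2,-7.8,19.1]
B = cube([9.8, 7.1, 2.4]) → bbox [0,0,0] .. [9.8,7.1,2.4]
lo = A.lo+B.lo = [-14.7+0, -12.5+0, 14.6+0] = [-14.700,-12.500,14.600]
hi = A.hi+B.hi = [0.2+9.8, -7.8+7.1, 19.1+2.4] = [10.000,-0.700,21.500]
diag = √(24.7²+11.8²+6.9²) = √796.94 = 28.230


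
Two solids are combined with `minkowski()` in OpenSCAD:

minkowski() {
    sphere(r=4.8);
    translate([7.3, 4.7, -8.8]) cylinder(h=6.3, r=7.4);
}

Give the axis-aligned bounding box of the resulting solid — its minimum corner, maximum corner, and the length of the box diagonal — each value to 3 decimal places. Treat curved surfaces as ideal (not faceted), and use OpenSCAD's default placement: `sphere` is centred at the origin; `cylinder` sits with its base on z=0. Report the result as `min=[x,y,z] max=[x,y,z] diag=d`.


min=[-4.900,-7.500,-13.600] max=[19.500,16.900,2.300] diag=37.994

A = translate([7.3, 4.7, -8.8]) cylinder(h=6.3, r=7.4) → bbox [-0.1,-2.7,-8.8] .. [14.7,12.1,-2.5]
B = sphere(r=4.8) → bbox [-4.8,-4.8,-4.8] .. [4.8,4.8,4.8]
lo = A.lo+B.lo = [-0.1-4.8, -2.7-4.8, -8.8-4.8] = [-4.900,-7.500,-13.600]
hi = A.hi+B.hi = [14.7+4.8, 12.1+4.8, -2.5+4.8] = [19.500,16.900,2.300]
diag = √(24.4²+24.4²+15.9²) = √1443.53 = 37.994


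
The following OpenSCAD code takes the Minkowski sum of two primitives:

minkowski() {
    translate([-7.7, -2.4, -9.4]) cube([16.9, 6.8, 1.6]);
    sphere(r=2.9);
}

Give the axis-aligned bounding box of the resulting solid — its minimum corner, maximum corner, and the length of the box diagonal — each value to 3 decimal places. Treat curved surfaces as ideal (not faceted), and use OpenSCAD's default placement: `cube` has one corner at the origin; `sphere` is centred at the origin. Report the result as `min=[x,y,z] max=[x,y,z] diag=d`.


min=[-10.600,-5.300,-12.300] max=[12.100,7.300,-4.900] diag=26.996

A = translate([-7.7, -2.4, -9.4]) cube([16.9, 6.8, 1.6]) → bbox [-7.7,-2.4,-9.4] .. [9.2,4.4,-7.8]
B = sphere(r=2.9) → bbox [-2.9,-2.9,-2.9] .. [2.9,2.9,2.9]
lo = A.lo+B.lo = [-7.7-2.9, -2.4-2.9, -9.4-2.9] = [-10.600,-5.300,-12.300]
hi = A.hi+B.hi = [9.2+2.9, 4.4+2.9, -7.8+2.9] = [12.100,7.300,-4.900]
diag = √(22.7²+12.6²+7.4²) = √728.81 = 26.996


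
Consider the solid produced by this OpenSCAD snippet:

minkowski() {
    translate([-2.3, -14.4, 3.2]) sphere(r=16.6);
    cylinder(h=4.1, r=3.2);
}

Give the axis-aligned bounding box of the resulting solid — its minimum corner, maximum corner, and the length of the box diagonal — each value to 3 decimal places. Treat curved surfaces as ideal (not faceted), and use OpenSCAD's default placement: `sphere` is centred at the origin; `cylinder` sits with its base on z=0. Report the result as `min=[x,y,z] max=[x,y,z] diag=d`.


A = translate([-2.3, -14.4, 3.2]) sphere(r=16.6) → bbox [-18.9,-31,-13.4] .. [14.3,2.2,19.8]
B = cylinder(h=4.1, r=3.2) → bbox [-3.2,-3.2,0] .. [3.2,3.2,4.1]
lo = A.lo+B.lo = [-18.9-3.2, -31-3.2, -13.4+0] = [-22.100,-34.200,-13.400]
hi = A.hi+B.hi = [14.3+3.2, 2.2+3.2, 19.8+4.1] = [17.500,5.400,23.900]
diag = √(39.6²+39.6²+37.3²) = √4527.61 = 67.288

min=[-22.100,-34.200,-13.400] max=[17.500,5.400,23.900] diag=67.288


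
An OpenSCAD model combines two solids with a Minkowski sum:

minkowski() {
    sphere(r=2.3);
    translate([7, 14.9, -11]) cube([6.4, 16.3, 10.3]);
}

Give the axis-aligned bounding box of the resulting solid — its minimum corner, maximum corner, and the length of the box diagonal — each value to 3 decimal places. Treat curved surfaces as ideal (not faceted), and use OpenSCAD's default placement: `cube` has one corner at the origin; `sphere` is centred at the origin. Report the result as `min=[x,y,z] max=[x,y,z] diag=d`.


A = translate([7, 14.9, -11]) cube([6.4, 16.3, 10.3]) → bbox [7,14.9,-11] .. [13.4,31.2,-0.7]
B = sphere(r=2.3) → bbox [-2.3,-2.3,-2.3] .. [2.3,2.3,2.3]
lo = A.lo+B.lo = [7-2.3, 14.9-2.3, -11-2.3] = [4.700,12.600,-13.300]
hi = A.hi+B.hi = [13.4+2.3, 31.2+2.3, -0.7+2.3] = [15.700,33.500,1.600]
diag = √(11²+20.9²+14.9²) = √779.82 = 27.925

min=[4.700,12.600,-13.300] max=[15.700,33.500,1.600] diag=27.925


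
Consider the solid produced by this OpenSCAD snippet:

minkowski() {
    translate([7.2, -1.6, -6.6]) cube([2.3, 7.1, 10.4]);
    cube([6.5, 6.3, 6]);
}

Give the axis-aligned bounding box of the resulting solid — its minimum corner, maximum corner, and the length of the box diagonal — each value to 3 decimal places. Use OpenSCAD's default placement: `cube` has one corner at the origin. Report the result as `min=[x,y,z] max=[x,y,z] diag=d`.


min=[7.200,-1.600,-6.600] max=[16.000,11.800,9.800] diag=22.934

A = translate([7.2, -1.6, -6.6]) cube([2.3, 7.1, 10.4]) → bbox [7.2,-1.6,-6.6] .. [9.5,5.5,3.8]
B = cube([6.5, 6.3, 6]) → bbox [0,0,0] .. [6.5,6.3,6]
lo = A.lo+B.lo = [7.2+0, -1.6+0, -6.6+0] = [7.200,-1.600,-6.600]
hi = A.hi+B.hi = [9.5+6.5, 5.5+6.3, 3.8+6] = [16.000,11.800,9.800]
diag = √(8.8²+13.4²+16.4²) = √525.96 = 22.934


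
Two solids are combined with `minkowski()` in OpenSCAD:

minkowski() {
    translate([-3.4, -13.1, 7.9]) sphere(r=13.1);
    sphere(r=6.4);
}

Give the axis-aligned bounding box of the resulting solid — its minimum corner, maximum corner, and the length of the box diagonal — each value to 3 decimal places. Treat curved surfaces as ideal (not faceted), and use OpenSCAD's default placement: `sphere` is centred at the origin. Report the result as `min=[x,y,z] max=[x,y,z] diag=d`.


A = translate([-3.4, -13.1, 7.9]) sphere(r=13.1) → bbox [-16.5,-26.2,-5.2] .. [9.7,0,21]
B = sphere(r=6.4) → bbox [-6.4,-6.4,-6.4] .. [6.4,6.4,6.4]
lo = A.lo+B.lo = [-16.5-6.4, -26.2-6.4, -5.2-6.4] = [-22.900,-32.600,-11.600]
hi = A.hi+B.hi = [9.7+6.4, 0+6.4, 21+6.4] = [16.100,6.400,27.400]
diag = √(39²+39²+39²) = √4563 = 67.550

min=[-22.900,-32.600,-11.600] max=[16.100,6.400,27.400] diag=67.550


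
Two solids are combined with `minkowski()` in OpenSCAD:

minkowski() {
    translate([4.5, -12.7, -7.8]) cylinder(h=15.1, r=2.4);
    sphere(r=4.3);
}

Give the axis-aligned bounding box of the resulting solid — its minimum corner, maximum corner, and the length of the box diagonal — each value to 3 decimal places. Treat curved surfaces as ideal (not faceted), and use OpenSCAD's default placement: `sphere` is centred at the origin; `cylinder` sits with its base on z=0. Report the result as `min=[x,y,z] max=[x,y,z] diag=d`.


A = translate([4.5, -12.7, -7.8]) cylinder(h=15.1, r=2.4) → bbox [2.1,-15.1,-7.8] .. [6.9,-10.3,7.3]
B = sphere(r=4.3) → bbox [-4.3,-4.3,-4.3] .. [4.3,4.3,4.3]
lo = A.lo+B.lo = [2.1-4.3, -15.1-4.3, -7.8-4.3] = [-2.200,-19.400,-12.100]
hi = A.hi+B.hi = [6.9+4.3, -10.3+4.3, 7.3+4.3] = [11.200,-6.000,11.600]
diag = √(13.4²+13.4²+23.7²) = √920.81 = 30.345

min=[-2.200,-19.400,-12.100] max=[11.200,-6.000,11.600] diag=30.345


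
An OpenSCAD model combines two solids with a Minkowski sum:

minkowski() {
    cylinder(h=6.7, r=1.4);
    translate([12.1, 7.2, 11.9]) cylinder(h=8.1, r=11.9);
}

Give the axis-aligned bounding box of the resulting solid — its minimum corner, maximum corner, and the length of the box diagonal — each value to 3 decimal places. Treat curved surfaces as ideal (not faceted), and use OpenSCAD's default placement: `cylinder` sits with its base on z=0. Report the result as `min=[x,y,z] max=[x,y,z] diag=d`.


A = translate([12.1, 7.2, 11.9]) cylinder(h=8.1, r=11.9) → bbox [0.2,-4.7,11.9] .. [24,19.1,20]
B = cylinder(h=6.7, r=1.4) → bbox [-1.4,-1.4,0] .. [1.4,1.4,6.7]
lo = A.lo+B.lo = [0.2-1.4, -4.7-1.4, 11.9+0] = [-1.200,-6.100,11.900]
hi = A.hi+B.hi = [24+1.4, 19.1+1.4, 20+6.7] = [25.400,20.500,26.700]
diag = √(26.6²+26.6²+14.8²) = √1634.16 = 40.425

min=[-1.200,-6.100,11.900] max=[25.400,20.500,26.700] diag=40.425


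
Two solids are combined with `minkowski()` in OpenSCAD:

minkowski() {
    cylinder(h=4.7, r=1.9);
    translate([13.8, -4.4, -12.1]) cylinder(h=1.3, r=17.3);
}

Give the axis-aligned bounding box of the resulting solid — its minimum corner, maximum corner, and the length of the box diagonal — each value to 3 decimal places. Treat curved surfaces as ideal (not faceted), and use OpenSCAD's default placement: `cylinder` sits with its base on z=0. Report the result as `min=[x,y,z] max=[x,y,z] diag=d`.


min=[-5.400,-23.600,-12.100] max=[33.000,14.800,-6.100] diag=54.636

A = translate([13.8, -4.4, -12.1]) cylinder(h=1.3, r=17.3) → bbox [-3.5,-21.7,-12.1] .. [31.1,12.9,-10.8]
B = cylinder(h=4.7, r=1.9) → bbox [-1.9,-1.9,0] .. [1.9,1.9,4.7]
lo = A.lo+B.lo = [-3.5-1.9, -21.7-1.9, -12.1+0] = [-5.400,-23.600,-12.100]
hi = A.hi+B.hi = [31.1+1.9, 12.9+1.9, -10.8+4.7] = [33.000,14.800,-6.100]
diag = √(38.4²+38.4²+6²) = √2985.12 = 54.636


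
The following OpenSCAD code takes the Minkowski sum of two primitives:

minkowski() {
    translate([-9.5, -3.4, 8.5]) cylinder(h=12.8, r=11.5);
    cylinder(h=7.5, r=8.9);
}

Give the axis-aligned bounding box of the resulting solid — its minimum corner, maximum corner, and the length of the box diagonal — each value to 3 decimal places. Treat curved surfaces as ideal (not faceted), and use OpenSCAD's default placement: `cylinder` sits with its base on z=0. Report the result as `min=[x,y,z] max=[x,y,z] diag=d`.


A = translate([-9.5, -3.4, 8.5]) cylinder(h=12.8, r=11.5) → bbox [-21,-14.9,8.5] .. [2,8.1,21.3]
B = cylinder(h=7.5, r=8.9) → bbox [-8.9,-8.9,0] .. [8.9,8.9,7.5]
lo = A.lo+B.lo = [-21-8.9, -14.9-8.9, 8.5+0] = [-29.900,-23.800,8.500]
hi = A.hi+B.hi = [2+8.9, 8.1+8.9, 21.3+7.5] = [10.900,17.000,28.800]
diag = √(40.8²+40.8²+20.3²) = √3741.37 = 61.167

min=[-29.900,-23.800,8.500] max=[10.900,17.000,28.800] diag=61.167


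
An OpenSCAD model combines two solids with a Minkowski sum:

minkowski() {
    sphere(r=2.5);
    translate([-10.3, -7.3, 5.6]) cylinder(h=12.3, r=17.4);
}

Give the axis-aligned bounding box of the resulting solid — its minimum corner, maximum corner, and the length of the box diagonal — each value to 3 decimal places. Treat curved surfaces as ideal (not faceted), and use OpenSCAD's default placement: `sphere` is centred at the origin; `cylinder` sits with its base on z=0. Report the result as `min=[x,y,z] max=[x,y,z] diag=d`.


A = translate([-10.3, -7.3, 5.6]) cylinder(h=12.3, r=17.4) → bbox [-27.7,-24.7,5.6] .. [7.1,10.1,17.9]
B = sphere(r=2.5) → bbox [-2.5,-2.5,-2.5] .. [2.5,2.5,2.5]
lo = A.lo+B.lo = [-27.7-2.5, -24.7-2.5, 5.6-2.5] = [-30.200,-27.200,3.100]
hi = A.hi+B.hi = [7.1+2.5, 10.1+2.5, 17.9+2.5] = [9.600,12.600,20.400]
diag = √(39.8²+39.8²+17.3²) = √3467.37 = 58.884

min=[-30.200,-27.200,3.100] max=[9.600,12.600,20.400] diag=58.884


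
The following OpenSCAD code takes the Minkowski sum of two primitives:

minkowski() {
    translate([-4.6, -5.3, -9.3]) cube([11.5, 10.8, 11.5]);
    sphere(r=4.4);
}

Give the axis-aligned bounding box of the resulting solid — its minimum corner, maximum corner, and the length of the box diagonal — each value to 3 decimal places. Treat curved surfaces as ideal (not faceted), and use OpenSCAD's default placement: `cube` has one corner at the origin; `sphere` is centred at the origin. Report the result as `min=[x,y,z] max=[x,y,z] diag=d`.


A = translate([-4.6, -5.3, -9.3]) cube([11.5, 10.8, 11.5]) → bbox [-4.6,-5.3,-9.3] .. [6.9,5.5,2.2]
B = sphere(r=4.4) → bbox [-4.4,-4.4,-4.4] .. [4.4,4.4,4.4]
lo = A.lo+B.lo = [-4.6-4.4, -5.3-4.4, -9.3-4.4] = [-9.000,-9.700,-13.700]
hi = A.hi+B.hi = [6.9+4.4, 5.5+4.4, 2.2+4.4] = [11.300,9.900,6.600]
diag = √(20.3²+19.6²+20.3²) = √1208.34 = 34.761

min=[-9.000,-9.700,-13.700] max=[11.300,9.900,6.600] diag=34.761


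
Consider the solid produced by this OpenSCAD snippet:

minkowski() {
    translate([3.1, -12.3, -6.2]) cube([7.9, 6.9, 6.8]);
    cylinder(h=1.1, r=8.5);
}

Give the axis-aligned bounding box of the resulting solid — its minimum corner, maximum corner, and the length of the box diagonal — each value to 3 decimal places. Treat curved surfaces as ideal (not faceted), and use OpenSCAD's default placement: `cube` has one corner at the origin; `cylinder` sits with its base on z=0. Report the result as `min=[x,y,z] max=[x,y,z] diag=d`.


min=[-5.400,-20.800,-6.200] max=[19.500,3.100,1.700] diag=35.407

A = translate([3.1, -12.3, -6.2]) cube([7.9, 6.9, 6.8]) → bbox [3.1,-12.3,-6.2] .. [11,-5.4,0.6]
B = cylinder(h=1.1, r=8.5) → bbox [-8.5,-8.5,0] .. [8.5,8.5,1.1]
lo = A.lo+B.lo = [3.1-8.5, -12.3-8.5, -6.2+0] = [-5.400,-20.800,-6.200]
hi = A.hi+B.hi = [11+8.5, -5.4+8.5, 0.6+1.1] = [19.500,3.100,1.700]
diag = √(24.9²+23.9²+7.9²) = √1253.63 = 35.407


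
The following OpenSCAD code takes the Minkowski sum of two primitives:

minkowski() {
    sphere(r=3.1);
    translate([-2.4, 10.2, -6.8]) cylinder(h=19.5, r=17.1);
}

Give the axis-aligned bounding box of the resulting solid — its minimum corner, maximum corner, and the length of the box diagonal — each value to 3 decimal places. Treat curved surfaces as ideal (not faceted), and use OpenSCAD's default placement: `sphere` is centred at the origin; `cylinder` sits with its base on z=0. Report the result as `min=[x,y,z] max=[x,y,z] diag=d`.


A = translate([-2.4, 10.2, -6.8]) cylinder(h=19.5, r=17.1) → bbox [-19.5,-6.9,-6.8] .. [14.7,27.3,12.7]
B = sphere(r=3.1) → bbox [-3.1,-3.1,-3.1] .. [3.1,3.1,3.1]
lo = A.lo+B.lo = [-19.5-3.1, -6.9-3.1, -6.8-3.1] = [-22.600,-10.000,-9.900]
hi = A.hi+B.hi = [14.7+3.1, 27.3+3.1, 12.7+3.1] = [17.800,30.400,15.800]
diag = √(40.4²+40.4²+25.7²) = √3924.81 = 62.648

min=[-22.600,-10.000,-9.900] max=[17.800,30.400,15.800] diag=62.648


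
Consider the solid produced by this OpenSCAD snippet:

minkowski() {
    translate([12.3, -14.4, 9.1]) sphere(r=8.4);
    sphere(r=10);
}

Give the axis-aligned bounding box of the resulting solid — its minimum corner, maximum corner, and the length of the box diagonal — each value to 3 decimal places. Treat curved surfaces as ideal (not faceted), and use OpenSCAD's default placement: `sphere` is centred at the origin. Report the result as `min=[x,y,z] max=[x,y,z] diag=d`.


min=[-6.100,-32.800,-9.300] max=[30.700,4.000,27.500] diag=63.739

A = translate([12.3, -14.4, 9.1]) sphere(r=8.4) → bbox [3.9,-22.8,0.7] .. [20.7,-6,17.5]
B = sphere(r=10) → bbox [-10,-10,-10] .. [10,10,10]
lo = A.lo+B.lo = [3.9-10, -22.8-10, 0.7-10] = [-6.100,-32.800,-9.300]
hi = A.hi+B.hi = [20.7+10, -6+10, 17.5+10] = [30.700,4.000,27.500]
diag = √(36.8²+36.8²+36.8²) = √4062.72 = 63.739


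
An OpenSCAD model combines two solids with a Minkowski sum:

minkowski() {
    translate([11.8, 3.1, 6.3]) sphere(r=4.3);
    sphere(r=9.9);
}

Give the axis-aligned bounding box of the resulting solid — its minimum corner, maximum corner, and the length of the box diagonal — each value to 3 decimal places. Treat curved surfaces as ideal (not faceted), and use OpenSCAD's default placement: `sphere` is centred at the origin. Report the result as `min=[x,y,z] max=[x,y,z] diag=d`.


A = translate([11.8, 3.1, 6.3]) sphere(r=4.3) → bbox [7.5,-1.2,2] .. [16.1,7.4,10.6]
B = sphere(r=9.9) → bbox [-9.9,-9.9,-9.9] .. [9.9,9.9,9.9]
lo = A.lo+B.lo = [7.5-9.9, -1.2-9.9, 2-9.9] = [-2.400,-11.100,-7.900]
hi = A.hi+B.hi = [16.1+9.9, 7.4+9.9, 10.6+9.9] = [26.000,17.300,20.500]
diag = √(28.4²+28.4²+28.4²) = √2419.68 = 49.190

min=[-2.400,-11.100,-7.900] max=[26.000,17.300,20.500] diag=49.190
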